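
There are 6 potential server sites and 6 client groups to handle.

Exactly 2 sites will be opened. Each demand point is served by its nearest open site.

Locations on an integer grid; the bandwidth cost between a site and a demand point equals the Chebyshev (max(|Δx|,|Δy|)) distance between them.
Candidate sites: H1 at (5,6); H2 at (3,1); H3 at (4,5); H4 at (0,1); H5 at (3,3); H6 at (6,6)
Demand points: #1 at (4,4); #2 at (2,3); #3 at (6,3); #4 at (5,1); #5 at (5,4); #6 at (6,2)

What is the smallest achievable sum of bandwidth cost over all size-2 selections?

10

Open {H3, H5}.
  #1→H3 1, #2→H5 1, #3→H3 2, #4→H5 2, #5→H3 1, #6→H3 3  ⇒ total 10.
Compare {H2, H3}: total 11.
Compare {H1, H5}: total 12.
No size-2 selection does better; minimum is 10.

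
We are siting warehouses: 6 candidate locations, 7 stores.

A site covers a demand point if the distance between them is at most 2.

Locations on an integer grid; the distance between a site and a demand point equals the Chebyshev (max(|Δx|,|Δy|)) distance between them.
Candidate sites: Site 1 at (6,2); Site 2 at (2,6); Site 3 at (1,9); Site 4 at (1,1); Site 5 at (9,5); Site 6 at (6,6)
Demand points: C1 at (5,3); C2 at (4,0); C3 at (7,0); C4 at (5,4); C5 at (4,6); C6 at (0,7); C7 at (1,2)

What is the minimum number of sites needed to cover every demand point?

3

Coverage sets (demand points within 2 of each site):
  Site 1: {C1, C2, C3, C4}
  Site 2: {C5, C6}
  Site 3: {C6}
  Site 4: {C7}
  Site 5: {}
  Site 6: {C4, C5}
No 2 sites suffice: every size-2 union leaves at least one demand point uncovered.
But {Site 1, Site 2, Site 4} covers everything, so the minimum is 3.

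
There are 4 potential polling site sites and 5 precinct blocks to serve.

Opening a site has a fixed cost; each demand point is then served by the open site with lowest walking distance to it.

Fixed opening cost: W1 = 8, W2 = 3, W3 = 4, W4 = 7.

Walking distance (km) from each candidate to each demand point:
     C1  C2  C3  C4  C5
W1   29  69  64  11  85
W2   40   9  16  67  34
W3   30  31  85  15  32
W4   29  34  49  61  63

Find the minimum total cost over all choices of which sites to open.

109

Open {W2, W3}: assign each demand point to its cheapest open site.
  C1→W3 30, C2→W2 9, C3→W2 16, C4→W3 15, C5→W3 32
  walking distance 102, fixed 7 → total 109.
Compare {W1, W2}: walking distance 99 + fixed 11 = 110.
Compare {W1, W2, W3}: walking distance 97 + fixed 15 = 112.
Compare {W2, W3, W4}: walking distance 101 + fixed 14 = 115.
All other subsets cost ≥ 110. Minimum total cost: 109.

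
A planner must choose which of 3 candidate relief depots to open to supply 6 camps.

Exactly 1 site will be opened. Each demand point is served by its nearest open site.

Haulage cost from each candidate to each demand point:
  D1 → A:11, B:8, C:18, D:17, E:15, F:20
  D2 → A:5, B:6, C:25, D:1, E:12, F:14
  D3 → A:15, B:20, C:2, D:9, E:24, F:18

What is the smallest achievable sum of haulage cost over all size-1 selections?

63

Open {D2}.
  A→D2 5, B→D2 6, C→D2 25, D→D2 1, E→D2 12, F→D2 14  ⇒ total 63.
Compare {D3}: total 88.
Compare {D1}: total 89.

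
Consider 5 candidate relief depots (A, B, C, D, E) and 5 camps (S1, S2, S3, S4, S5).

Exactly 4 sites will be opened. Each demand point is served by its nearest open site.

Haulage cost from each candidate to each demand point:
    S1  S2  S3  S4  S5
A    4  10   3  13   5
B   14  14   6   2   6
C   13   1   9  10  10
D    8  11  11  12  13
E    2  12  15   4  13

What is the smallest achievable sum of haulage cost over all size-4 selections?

Open {A, B, C, E}.
  S1→E 2, S2→C 1, S3→A 3, S4→B 2, S5→A 5  ⇒ total 13.
Compare {A, B, C, D}: total 15.
Compare {A, C, D, E}: total 15.
No size-4 selection does better; minimum is 13.

13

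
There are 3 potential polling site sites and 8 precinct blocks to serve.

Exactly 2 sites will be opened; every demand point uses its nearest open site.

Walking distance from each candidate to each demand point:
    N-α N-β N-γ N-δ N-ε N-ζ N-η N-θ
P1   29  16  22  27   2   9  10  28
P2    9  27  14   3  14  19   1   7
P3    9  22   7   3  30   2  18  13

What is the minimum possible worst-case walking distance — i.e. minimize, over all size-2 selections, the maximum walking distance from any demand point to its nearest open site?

Open {P1, P2}.
  Farthest demand point is N-β at walking distance 16 (to P1); all others are ≤ 16.
With {P1, P3} the worst case is 16.
With {P2, P3} the worst case is 22.
No size-2 selection achieves below 16.

16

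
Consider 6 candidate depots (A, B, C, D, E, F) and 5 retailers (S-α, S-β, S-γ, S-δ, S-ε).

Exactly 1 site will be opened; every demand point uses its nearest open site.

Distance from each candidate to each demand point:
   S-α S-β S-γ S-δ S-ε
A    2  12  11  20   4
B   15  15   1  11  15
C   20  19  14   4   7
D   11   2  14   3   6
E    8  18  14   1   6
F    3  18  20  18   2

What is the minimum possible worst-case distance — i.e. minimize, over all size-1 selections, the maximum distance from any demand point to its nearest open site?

Open {D}.
  Farthest demand point is S-γ at distance 14 (to D); all others are ≤ 14.
With {B} the worst case is 15.
With {E} the worst case is 18.
No size-1 selection achieves below 14.

14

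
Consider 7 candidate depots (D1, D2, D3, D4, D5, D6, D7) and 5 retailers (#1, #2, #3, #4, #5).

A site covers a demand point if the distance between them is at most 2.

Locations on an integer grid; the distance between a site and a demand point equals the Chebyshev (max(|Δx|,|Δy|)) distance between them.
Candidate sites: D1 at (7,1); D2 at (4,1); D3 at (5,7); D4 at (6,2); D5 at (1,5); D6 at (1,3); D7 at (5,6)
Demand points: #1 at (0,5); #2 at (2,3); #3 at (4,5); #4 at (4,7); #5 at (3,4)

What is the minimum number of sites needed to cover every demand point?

Coverage sets (demand points within 2 of each site):
  D1: {}
  D2: {#2}
  D3: {#3, #4}
  D4: {}
  D5: {#1, #2, #5}
  D6: {#1, #2, #5}
  D7: {#3, #4, #5}
No single site covers all 5 demand points.
But {D3, D5} covers everything, so the minimum is 2.

2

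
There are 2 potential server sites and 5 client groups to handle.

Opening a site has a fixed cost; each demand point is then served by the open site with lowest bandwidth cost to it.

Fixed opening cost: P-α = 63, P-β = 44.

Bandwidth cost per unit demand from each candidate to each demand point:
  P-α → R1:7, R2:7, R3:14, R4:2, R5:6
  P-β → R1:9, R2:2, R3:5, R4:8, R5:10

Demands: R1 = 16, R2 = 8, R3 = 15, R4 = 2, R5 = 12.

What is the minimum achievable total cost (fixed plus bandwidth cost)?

Open {P-α, P-β}: assign each demand point to its cheapest open site.
  R1→P-α 16×7=112, R2→P-β 8×2=16, R3→P-β 15×5=75, R4→P-α 2×2=4, R5→P-α 12×6=72
  bandwidth cost 279, fixed 107 → total 386.
Compare {P-β}: bandwidth cost 371 + fixed 44 = 415.
Compare {P-α}: bandwidth cost 454 + fixed 63 = 517.

386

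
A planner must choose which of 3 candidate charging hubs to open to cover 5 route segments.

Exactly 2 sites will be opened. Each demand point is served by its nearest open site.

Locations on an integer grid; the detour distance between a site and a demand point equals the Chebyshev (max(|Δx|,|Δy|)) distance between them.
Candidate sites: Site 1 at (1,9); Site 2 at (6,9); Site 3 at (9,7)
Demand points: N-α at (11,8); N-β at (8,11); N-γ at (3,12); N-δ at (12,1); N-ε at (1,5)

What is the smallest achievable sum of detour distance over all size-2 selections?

18

Open {Site 2, Site 3}.
  N-α→Site 3 2, N-β→Site 2 2, N-γ→Site 2 3, N-δ→Site 3 6, N-ε→Site 2 5  ⇒ total 18.
Compare {Site 1, Site 3}: total 19.
Compare {Site 1, Site 2}: total 22.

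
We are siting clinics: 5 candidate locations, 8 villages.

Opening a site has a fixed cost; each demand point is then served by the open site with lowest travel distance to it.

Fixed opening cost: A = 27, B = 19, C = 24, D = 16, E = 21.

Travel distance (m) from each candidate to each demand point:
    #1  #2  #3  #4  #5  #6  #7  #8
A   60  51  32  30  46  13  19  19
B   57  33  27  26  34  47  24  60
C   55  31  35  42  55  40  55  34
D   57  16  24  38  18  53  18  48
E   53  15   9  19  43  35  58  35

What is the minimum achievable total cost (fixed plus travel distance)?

228

Open {A, D, E}: assign each demand point to its cheapest open site.
  #1→E 53, #2→E 15, #3→E 9, #4→E 19, #5→D 18, #6→A 13, #7→D 18, #8→A 19
  travel distance 164, fixed 64 → total 228.
Compare {A, D}: travel distance 195 + fixed 43 = 238.
Compare {A, E}: travel distance 190 + fixed 48 = 238.
Compare {D, E}: travel distance 202 + fixed 37 = 239.
All other subsets cost ≥ 238. Minimum total cost: 228.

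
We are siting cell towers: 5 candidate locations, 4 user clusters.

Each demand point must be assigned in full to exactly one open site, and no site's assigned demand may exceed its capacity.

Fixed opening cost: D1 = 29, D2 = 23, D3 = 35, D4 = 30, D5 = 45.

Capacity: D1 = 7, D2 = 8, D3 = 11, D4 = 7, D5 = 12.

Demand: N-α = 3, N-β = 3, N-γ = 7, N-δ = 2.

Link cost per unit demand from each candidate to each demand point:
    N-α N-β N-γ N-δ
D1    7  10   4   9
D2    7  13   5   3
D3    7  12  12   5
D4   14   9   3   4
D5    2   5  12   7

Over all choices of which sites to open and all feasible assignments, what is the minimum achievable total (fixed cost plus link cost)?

Open {D4, D5}; cheapest assignment that respects the capacities:
  D4 (cap 7, load 7): N-γ — cost 7×3 = 21
  D5 (cap 12, load 8): N-α, N-β, N-δ — cost 3×2 + 3×5 + 2×7 = 35
  Shipping 56, fixed 75 → total 131.
  Any other capacity-feasible assignment to {D4, D5} ships for at least 56.
Compare {D1, D5}: its best feasible assignment gives total 137.
Compare {D2, D5}: its best feasible assignment gives total 138.
Every other set of open sites that can feasibly serve all demand totals ≥ 137 even under its best assignment. Minimum: 131.

131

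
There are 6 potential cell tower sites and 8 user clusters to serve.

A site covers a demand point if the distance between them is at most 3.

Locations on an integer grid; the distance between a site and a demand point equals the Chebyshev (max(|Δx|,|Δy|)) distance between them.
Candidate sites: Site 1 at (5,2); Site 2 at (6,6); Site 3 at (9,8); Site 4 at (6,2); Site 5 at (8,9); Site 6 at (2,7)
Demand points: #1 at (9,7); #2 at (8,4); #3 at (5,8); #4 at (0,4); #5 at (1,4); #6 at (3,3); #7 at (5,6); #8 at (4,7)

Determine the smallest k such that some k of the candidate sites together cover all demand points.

2

Coverage sets (demand points within 3 of each site):
  Site 1: {#2, #6}
  Site 2: {#1, #2, #3, #6, #7, #8}
  Site 3: {#1}
  Site 4: {#2, #6}
  Site 5: {#1, #3, #7}
  Site 6: {#3, #4, #5, #7, #8}
No single site covers all 8 demand points.
But {Site 2, Site 6} covers everything, so the minimum is 2.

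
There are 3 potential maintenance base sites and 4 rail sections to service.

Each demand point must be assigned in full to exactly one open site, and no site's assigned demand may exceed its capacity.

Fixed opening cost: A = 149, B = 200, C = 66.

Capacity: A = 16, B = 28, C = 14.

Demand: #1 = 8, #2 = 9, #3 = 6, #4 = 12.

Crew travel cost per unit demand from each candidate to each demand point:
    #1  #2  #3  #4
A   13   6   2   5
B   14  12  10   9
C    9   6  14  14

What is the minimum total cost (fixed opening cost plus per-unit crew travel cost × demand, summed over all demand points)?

600

Open {B, C}; cheapest assignment that respects the capacities:
  B (cap 28, load 26): #1, #3, #4 — cost 8×14 + 6×10 + 12×9 = 280
  C (cap 14, load 9): #2 — cost 9×6 = 54
  Shipping 334, fixed 266 → total 600.
  Any other capacity-feasible assignment to {B, C} ships for at least 334.
Compare {A, B}: its best feasible assignment gives total 635.
Compare {A, B, C}: its best feasible assignment gives total 661.
Every other set of open sites that can feasibly serve all demand totals ≥ 635 even under its best assignment. Minimum: 600.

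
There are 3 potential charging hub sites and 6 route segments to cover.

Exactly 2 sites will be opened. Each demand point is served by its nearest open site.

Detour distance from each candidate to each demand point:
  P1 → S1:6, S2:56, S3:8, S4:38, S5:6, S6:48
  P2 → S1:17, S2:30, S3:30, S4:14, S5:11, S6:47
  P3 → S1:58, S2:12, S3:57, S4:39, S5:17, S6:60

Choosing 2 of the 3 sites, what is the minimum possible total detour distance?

111

Open {P1, P2}.
  S1→P1 6, S2→P2 30, S3→P1 8, S4→P2 14, S5→P1 6, S6→P2 47  ⇒ total 111.
Compare {P1, P3}: total 118.
Compare {P2, P3}: total 131.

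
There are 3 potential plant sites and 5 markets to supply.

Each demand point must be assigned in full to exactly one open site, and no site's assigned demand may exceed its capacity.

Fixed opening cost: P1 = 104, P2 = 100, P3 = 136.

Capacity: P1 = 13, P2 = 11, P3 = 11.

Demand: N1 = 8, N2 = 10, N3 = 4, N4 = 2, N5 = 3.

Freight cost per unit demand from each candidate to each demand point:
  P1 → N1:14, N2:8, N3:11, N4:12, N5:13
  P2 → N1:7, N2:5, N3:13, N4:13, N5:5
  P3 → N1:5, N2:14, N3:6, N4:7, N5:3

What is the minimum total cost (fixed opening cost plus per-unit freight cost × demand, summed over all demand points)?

507

Open {P1, P2, P3}; cheapest assignment that respects the capacities:
  P1 (cap 13, load 6): N3, N4 — cost 4×11 + 2×12 = 68
  P2 (cap 11, load 10): N2 — cost 10×5 = 50
  P3 (cap 11, load 11): N1, N5 — cost 8×5 + 3×3 = 49
  Shipping 167, fixed 340 → total 507.
  Any other capacity-feasible assignment to {P1, P2, P3} ships for at least 167.
Total demand is 27 and no other set of sites has combined capacity ≥ 27, so {P1, P2, P3} is the only feasible choice of open sites. Minimum: 507.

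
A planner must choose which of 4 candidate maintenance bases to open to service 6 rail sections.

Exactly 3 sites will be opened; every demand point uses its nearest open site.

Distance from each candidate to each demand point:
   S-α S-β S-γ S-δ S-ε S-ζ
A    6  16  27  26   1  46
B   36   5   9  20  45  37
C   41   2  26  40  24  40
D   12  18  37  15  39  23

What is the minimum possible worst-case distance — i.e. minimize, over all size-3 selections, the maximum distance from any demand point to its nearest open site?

23

Open {A, B, D}.
  Farthest demand point is S-ζ at distance 23 (to D); all others are ≤ 23.
With {B, C, D} the worst case is 24.
With {A, C, D} the worst case is 26.
No size-3 selection achieves below 23.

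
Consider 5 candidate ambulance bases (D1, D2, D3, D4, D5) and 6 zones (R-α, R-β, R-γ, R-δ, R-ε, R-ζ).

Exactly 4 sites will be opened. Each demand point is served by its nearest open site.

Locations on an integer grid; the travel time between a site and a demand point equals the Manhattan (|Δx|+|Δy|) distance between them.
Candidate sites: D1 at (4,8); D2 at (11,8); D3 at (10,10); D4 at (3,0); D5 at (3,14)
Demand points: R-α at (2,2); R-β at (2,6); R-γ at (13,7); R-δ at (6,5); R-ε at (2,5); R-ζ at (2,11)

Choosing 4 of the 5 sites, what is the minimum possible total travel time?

Open {D1, D2, D4, D5}.
  R-α→D4 3, R-β→D1 4, R-γ→D2 3, R-δ→D1 5, R-ε→D1 5, R-ζ→D5 4  ⇒ total 24.
Compare {D1, D2, D3, D4}: total 25.
Compare {D1, D3, D4, D5}: total 27.
No size-4 selection does better; minimum is 24.

24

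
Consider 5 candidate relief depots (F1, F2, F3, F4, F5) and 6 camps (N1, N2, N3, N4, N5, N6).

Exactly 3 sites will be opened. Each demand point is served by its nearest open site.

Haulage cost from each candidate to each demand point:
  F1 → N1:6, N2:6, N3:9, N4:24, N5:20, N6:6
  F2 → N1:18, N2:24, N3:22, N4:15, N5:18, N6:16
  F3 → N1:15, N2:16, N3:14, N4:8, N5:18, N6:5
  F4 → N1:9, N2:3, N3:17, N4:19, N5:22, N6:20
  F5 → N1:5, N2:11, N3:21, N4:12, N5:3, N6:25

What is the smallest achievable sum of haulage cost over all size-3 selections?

Open {F1, F3, F5}.
  N1→F5 5, N2→F1 6, N3→F1 9, N4→F3 8, N5→F5 3, N6→F3 5  ⇒ total 36.
Compare {F1, F4, F5}: total 38.
Compare {F3, F4, F5}: total 38.
No size-3 selection does better; minimum is 36.

36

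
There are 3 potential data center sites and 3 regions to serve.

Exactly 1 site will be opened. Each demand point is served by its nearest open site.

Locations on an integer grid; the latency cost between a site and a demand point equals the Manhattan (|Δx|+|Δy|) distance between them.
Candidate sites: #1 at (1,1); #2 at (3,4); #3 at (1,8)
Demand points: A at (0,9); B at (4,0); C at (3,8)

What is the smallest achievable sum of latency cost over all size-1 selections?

Open {#3}.
  A→#3 2, B→#3 11, C→#3 2  ⇒ total 15.
Compare {#2}: total 17.
Compare {#1}: total 22.

15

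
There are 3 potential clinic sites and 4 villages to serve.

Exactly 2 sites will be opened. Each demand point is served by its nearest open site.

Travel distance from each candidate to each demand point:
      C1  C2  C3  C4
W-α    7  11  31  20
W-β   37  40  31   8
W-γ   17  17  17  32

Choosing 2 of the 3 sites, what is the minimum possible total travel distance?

Open {W-α, W-γ}.
  C1→W-α 7, C2→W-α 11, C3→W-γ 17, C4→W-α 20  ⇒ total 55.
Compare {W-α, W-β}: total 57.
Compare {W-β, W-γ}: total 59.

55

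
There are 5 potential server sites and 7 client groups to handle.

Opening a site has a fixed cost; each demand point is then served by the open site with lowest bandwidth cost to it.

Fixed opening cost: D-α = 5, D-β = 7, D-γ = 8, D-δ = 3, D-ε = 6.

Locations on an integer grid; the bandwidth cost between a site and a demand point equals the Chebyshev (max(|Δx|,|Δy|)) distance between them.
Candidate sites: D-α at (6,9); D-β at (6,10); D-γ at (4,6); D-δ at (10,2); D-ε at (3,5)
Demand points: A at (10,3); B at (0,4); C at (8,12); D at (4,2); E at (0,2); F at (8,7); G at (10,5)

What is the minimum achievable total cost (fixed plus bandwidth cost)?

Open {D-α, D-δ, D-ε}: assign each demand point to its cheapest open site.
  A→D-δ 1, B→D-ε 3, C→D-α 3, D→D-ε 3, E→D-ε 3, F→D-α 2, G→D-δ 3
  bandwidth cost 18, fixed 14 → total 32.
Compare {D-δ, D-ε}: bandwidth cost 25 + fixed 9 = 34.
Compare {D-β, D-δ, D-ε}: bandwidth cost 18 + fixed 16 = 34.
Compare {D-α, D-ε}: bandwidth cost 24 + fixed 11 = 35.
All other subsets cost ≥ 34. Minimum total cost: 32.

32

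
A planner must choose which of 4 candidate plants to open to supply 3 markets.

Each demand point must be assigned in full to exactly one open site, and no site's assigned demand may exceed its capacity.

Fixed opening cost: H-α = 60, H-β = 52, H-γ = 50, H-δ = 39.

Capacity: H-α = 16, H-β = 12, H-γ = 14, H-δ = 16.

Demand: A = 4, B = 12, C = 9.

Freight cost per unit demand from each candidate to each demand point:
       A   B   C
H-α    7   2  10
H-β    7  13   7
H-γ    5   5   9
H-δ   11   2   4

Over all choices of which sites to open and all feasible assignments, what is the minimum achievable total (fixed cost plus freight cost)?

187

Open {H-α, H-δ}; cheapest assignment that respects the capacities:
  H-α (cap 16, load 16): A, B — cost 4×7 + 12×2 = 52
  H-δ (cap 16, load 9): C — cost 9×4 = 36
  Shipping 88, fixed 99 → total 187.
  Any other capacity-feasible assignment to {H-α, H-δ} ships for at least 88.
Compare {H-γ, H-δ}: its best feasible assignment gives total 214.
Compare {H-β, H-δ}: its best feasible assignment gives total 222.
Every other set of open sites that can feasibly serve all demand totals ≥ 214 even under its best assignment. Minimum: 187.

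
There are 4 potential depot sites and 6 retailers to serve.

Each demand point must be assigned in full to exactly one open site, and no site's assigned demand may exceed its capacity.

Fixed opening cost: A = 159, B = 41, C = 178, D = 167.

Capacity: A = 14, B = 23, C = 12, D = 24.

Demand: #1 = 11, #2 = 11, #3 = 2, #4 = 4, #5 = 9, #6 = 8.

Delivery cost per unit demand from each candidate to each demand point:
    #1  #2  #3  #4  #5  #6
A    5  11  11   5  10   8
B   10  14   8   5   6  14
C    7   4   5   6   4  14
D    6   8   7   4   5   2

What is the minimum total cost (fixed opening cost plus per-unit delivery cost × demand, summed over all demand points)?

Open {B, D}; cheapest assignment that respects the capacities:
  B (cap 23, load 22): #1, #3, #5 — cost 11×10 + 2×8 + 9×6 = 180
  D (cap 24, load 23): #2, #4, #6 — cost 11×8 + 4×4 + 8×2 = 120
  Shipping 300, fixed 208 → total 508.
  Any other capacity-feasible assignment to {B, D} ships for at least 300.
Compare {B, C, D}: its best feasible assignment gives total 598.
Compare {A, B, D}: its best feasible assignment gives total 612.
Every other set of open sites that can feasibly serve all demand totals ≥ 598 even under its best assignment. Minimum: 508.

508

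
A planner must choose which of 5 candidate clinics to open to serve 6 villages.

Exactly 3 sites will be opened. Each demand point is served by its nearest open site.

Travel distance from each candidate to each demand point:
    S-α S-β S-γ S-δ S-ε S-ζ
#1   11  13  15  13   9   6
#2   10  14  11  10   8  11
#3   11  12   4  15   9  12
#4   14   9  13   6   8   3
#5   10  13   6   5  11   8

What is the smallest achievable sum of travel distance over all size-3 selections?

Open {#3, #4, #5}.
  S-α→#5 10, S-β→#4 9, S-γ→#3 4, S-δ→#5 5, S-ε→#4 8, S-ζ→#4 3  ⇒ total 39.
Compare {#2, #3, #4}: total 40.
Compare {#1, #3, #4}: total 41.
No size-3 selection does better; minimum is 39.

39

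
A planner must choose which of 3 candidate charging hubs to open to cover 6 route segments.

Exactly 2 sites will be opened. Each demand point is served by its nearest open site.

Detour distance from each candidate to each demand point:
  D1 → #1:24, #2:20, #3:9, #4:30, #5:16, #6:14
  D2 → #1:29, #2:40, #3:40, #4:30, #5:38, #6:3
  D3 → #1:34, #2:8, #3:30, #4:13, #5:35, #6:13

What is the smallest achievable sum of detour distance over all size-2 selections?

Open {D1, D3}.
  #1→D1 24, #2→D3 8, #3→D1 9, #4→D3 13, #5→D1 16, #6→D3 13  ⇒ total 83.
Compare {D1, D2}: total 102.
Compare {D2, D3}: total 118.

83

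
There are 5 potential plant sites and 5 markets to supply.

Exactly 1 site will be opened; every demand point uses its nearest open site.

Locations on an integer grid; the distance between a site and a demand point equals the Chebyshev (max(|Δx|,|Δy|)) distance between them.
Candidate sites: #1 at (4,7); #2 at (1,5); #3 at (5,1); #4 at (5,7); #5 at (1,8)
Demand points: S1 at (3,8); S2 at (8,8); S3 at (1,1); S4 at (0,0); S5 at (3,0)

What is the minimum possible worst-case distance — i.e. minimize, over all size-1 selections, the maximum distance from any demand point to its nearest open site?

Open {#1}.
  Farthest demand point is S4 at distance 7 (to #1); all others are ≤ 7.
With {#2} the worst case is 7.
With {#3} the worst case is 7.
No size-1 selection achieves below 7.

7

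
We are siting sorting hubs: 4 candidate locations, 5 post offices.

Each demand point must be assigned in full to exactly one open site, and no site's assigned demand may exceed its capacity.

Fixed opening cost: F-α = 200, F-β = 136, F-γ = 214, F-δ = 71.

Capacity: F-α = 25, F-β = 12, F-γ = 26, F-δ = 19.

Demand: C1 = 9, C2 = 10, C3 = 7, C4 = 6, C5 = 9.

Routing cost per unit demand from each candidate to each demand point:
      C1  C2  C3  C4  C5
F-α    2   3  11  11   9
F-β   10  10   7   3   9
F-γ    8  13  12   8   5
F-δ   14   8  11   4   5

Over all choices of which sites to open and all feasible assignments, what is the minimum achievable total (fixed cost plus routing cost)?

507

Open {F-α, F-δ}; cheapest assignment that respects the capacities:
  F-α (cap 25, load 25): C1, C2, C4 — cost 9×2 + 10×3 + 6×11 = 114
  F-δ (cap 19, load 16): C3, C5 — cost 7×11 + 9×5 = 122
  Shipping 236, fixed 271 → total 507.
  Any other capacity-feasible assignment to {F-α, F-δ} ships for at least 236.
Compare {F-α, F-β, F-δ}: its best feasible assignment gives total 573.
Compare {F-γ, F-δ}: its best feasible assignment gives total 590.
Every other set of open sites that can feasibly serve all demand totals ≥ 573 even under its best assignment. Minimum: 507.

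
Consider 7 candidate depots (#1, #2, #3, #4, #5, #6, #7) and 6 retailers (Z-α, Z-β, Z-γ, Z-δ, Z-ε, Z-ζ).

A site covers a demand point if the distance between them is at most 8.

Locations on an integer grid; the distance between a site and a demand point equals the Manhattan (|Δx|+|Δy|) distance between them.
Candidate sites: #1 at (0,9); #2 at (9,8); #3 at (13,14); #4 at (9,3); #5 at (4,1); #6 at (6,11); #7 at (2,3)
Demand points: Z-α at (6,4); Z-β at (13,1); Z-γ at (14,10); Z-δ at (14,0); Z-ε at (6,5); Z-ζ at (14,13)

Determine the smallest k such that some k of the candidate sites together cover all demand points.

2

Coverage sets (demand points within 8 of each site):
  #1: {}
  #2: {Z-α, Z-γ, Z-ε}
  #3: {Z-γ, Z-ζ}
  #4: {Z-α, Z-β, Z-δ, Z-ε}
  #5: {Z-α, Z-ε}
  #6: {Z-α, Z-ε}
  #7: {Z-α, Z-ε}
No single site covers all 6 demand points.
But {#3, #4} covers everything, so the minimum is 2.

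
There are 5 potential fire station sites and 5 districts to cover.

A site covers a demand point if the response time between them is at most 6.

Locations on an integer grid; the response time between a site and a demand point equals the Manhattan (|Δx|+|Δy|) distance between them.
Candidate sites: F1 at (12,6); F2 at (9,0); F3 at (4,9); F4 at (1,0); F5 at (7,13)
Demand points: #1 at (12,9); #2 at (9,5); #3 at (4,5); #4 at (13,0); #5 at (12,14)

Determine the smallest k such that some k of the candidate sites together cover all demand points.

4

Coverage sets (demand points within 6 of each site):
  F1: {#1, #2}
  F2: {#2, #4}
  F3: {#3}
  F4: {}
  F5: {#5}
No 3 sites suffice: every size-3 union leaves at least one demand point uncovered.
But {F1, F2, F3, F5} covers everything, so the minimum is 4.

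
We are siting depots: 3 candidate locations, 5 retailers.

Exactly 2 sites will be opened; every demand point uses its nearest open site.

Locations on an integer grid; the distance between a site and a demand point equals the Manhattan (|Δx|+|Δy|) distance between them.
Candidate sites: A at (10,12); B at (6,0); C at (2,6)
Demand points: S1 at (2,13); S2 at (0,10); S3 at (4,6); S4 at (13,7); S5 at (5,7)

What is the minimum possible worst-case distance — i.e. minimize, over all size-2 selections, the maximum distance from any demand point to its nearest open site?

8

Open {A, C}.
  Farthest demand point is S4 at distance 8 (to A); all others are ≤ 8.
With {A, B} the worst case is 12.
With {B, C} the worst case is 12.
No size-2 selection achieves below 8.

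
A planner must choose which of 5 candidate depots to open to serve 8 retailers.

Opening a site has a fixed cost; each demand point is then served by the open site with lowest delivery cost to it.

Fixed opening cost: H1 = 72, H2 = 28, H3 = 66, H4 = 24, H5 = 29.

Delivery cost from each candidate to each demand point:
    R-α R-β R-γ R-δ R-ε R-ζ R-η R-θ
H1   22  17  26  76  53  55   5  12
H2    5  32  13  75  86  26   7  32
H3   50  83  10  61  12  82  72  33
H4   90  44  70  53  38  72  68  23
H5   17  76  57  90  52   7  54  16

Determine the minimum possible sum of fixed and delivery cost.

Open {H2, H4}: assign each demand point to its cheapest open site.
  R-α→H2 5, R-β→H2 32, R-γ→H2 13, R-δ→H4 53, R-ε→H4 38, R-ζ→H2 26, R-η→H2 7, R-θ→H4 23
  delivery cost 197, fixed 52 → total 249.
Compare {H2, H4, H5}: delivery cost 171 + fixed 81 = 252.
Compare {H2, H5}: delivery cost 207 + fixed 57 = 264.
Compare {H2, H3, H5}: delivery cost 150 + fixed 123 = 273.
All other subsets cost ≥ 252. Minimum total cost: 249.

249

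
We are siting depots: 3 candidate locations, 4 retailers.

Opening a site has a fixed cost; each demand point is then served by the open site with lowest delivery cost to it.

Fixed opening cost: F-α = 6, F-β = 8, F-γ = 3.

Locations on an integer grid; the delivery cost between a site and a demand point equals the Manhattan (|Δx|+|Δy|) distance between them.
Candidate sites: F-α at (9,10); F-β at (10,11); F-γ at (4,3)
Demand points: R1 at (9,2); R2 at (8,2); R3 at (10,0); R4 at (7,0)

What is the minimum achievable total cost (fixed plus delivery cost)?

Open {F-γ}: assign each demand point to its cheapest open site.
  R1→F-γ 6, R2→F-γ 5, R3→F-γ 9, R4→F-γ 6
  delivery cost 26, fixed 3 → total 29.
Compare {F-α, F-γ}: delivery cost 26 + fixed 9 = 35.
Compare {F-β, F-γ}: delivery cost 26 + fixed 11 = 37.
Compare {F-α, F-β, F-γ}: delivery cost 26 + fixed 17 = 43.
All other subsets cost ≥ 35. Minimum total cost: 29.

29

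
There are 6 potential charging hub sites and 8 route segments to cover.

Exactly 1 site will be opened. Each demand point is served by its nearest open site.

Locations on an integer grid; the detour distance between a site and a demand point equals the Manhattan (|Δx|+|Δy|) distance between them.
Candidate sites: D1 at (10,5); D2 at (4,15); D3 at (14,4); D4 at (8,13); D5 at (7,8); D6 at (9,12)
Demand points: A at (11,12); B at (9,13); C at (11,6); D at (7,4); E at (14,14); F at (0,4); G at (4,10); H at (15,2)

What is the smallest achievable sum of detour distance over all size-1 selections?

Open {D1}.
  A→D1 8, B→D1 9, C→D1 2, D→D1 4, E→D1 13, F→D1 11, G→D1 11, H→D1 8  ⇒ total 66.
Compare {D5}: total 68.
Compare {D6}: total 68.
No size-1 selection does better; minimum is 66.

66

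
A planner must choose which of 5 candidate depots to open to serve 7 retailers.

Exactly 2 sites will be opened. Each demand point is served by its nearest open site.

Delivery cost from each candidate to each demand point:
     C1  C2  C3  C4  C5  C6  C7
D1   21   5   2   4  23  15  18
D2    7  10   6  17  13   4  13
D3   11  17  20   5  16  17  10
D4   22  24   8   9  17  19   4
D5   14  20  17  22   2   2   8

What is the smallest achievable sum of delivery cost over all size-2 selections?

Open {D1, D5}.
  C1→D5 14, C2→D1 5, C3→D1 2, C4→D1 4, C5→D5 2, C6→D5 2, C7→D5 8  ⇒ total 37.
Compare {D1, D2}: total 48.
Compare {D2, D5}: total 52.
No size-2 selection does better; minimum is 37.

37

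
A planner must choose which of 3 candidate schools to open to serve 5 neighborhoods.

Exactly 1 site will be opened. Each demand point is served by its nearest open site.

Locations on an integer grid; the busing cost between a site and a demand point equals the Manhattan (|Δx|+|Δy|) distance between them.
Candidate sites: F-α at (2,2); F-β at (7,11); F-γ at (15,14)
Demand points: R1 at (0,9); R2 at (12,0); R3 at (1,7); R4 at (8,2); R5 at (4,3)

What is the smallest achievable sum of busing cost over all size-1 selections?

Open {F-α}.
  R1→F-α 9, R2→F-α 12, R3→F-α 6, R4→F-α 6, R5→F-α 3  ⇒ total 36.
Compare {F-β}: total 56.
Compare {F-γ}: total 99.

36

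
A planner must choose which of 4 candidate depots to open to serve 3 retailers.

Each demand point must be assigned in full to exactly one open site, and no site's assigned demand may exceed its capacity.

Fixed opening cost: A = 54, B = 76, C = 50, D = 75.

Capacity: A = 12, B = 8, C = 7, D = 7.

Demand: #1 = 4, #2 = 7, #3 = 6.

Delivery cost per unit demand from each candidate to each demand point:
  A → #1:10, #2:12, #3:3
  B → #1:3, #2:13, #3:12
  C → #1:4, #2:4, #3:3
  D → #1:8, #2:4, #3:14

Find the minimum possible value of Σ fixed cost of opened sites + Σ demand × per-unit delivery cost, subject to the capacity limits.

190

Open {A, C}; cheapest assignment that respects the capacities:
  A (cap 12, load 10): #1, #3 — cost 4×10 + 6×3 = 58
  C (cap 7, load 7): #2 — cost 7×4 = 28
  Shipping 86, fixed 104 → total 190.
  Any other capacity-feasible assignment to {A, C} ships for at least 86.
Compare {A, D}: its best feasible assignment gives total 215.
Compare {A, B, C}: its best feasible assignment gives total 238.
Every other set of open sites that can feasibly serve all demand totals ≥ 215 even under its best assignment. Minimum: 190.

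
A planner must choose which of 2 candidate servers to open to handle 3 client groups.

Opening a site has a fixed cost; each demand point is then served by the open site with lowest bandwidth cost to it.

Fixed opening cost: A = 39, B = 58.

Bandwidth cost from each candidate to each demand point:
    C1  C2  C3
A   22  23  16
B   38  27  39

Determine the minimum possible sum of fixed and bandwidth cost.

Open {A}: assign each demand point to its cheapest open site.
  C1→A 22, C2→A 23, C3→A 16
  bandwidth cost 61, fixed 39 → total 100.
Compare {A, B}: bandwidth cost 61 + fixed 97 = 158.
Compare {B}: bandwidth cost 104 + fixed 58 = 162.

100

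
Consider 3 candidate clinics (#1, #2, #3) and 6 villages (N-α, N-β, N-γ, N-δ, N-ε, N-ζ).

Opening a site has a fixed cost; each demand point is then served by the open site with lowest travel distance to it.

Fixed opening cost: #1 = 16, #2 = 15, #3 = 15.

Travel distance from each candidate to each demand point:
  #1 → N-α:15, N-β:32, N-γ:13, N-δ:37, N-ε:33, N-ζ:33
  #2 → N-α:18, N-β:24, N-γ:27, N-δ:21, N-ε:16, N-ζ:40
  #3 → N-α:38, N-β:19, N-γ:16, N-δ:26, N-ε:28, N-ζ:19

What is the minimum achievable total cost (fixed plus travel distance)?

139

Open {#2, #3}: assign each demand point to its cheapest open site.
  N-α→#2 18, N-β→#3 19, N-γ→#3 16, N-δ→#2 21, N-ε→#2 16, N-ζ→#3 19
  travel distance 109, fixed 30 → total 139.
Compare {#1, #2, #3}: travel distance 103 + fixed 46 = 149.
Compare {#1, #3}: travel distance 120 + fixed 31 = 151.
Compare {#1, #2}: travel distance 122 + fixed 31 = 153.
All other subsets cost ≥ 149. Minimum total cost: 139.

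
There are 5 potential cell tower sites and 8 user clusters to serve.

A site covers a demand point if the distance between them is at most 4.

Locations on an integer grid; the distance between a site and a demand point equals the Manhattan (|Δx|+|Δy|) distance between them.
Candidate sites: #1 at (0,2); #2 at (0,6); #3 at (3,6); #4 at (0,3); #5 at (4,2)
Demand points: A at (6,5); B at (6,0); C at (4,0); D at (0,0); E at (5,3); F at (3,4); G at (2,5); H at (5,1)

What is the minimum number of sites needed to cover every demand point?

3

Coverage sets (demand points within 4 of each site):
  #1: {D}
  #2: {G}
  #3: {A, F, G}
  #4: {D, F, G}
  #5: {B, C, E, F, H}
No 2 sites suffice: every size-2 union leaves at least one demand point uncovered.
But {#1, #3, #5} covers everything, so the minimum is 3.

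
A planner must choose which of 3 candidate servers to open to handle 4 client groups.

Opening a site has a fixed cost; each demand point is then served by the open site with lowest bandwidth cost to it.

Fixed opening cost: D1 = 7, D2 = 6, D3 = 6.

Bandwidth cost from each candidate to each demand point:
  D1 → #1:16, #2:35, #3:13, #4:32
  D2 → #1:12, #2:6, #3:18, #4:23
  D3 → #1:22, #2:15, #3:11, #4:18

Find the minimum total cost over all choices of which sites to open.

59

Open {D2, D3}: assign each demand point to its cheapest open site.
  #1→D2 12, #2→D2 6, #3→D3 11, #4→D3 18
  bandwidth cost 47, fixed 12 → total 59.
Compare {D2}: bandwidth cost 59 + fixed 6 = 65.
Compare {D1, D2, D3}: bandwidth cost 47 + fixed 19 = 66.
Compare {D1, D2}: bandwidth cost 54 + fixed 13 = 67.
All other subsets cost ≥ 65. Minimum total cost: 59.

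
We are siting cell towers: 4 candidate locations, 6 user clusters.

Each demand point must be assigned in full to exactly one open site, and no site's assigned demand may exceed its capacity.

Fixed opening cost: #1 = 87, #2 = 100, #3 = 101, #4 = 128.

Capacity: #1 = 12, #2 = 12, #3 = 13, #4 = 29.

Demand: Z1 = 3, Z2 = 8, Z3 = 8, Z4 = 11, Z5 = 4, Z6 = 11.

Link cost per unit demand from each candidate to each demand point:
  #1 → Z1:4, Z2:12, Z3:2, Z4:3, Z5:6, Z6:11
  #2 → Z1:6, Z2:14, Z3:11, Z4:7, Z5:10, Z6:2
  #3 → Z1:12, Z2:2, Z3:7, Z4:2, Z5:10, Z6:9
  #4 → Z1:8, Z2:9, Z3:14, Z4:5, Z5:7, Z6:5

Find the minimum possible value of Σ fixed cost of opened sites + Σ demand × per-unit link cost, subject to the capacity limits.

Open {#1, #3, #4}; cheapest assignment that respects the capacities:
  #1 (cap 12, load 11): Z1, Z3 — cost 3×4 + 8×2 = 28
  #3 (cap 13, load 8): Z2 — cost 8×2 = 16
  #4 (cap 29, load 26): Z4, Z5, Z6 — cost 11×5 + 4×7 + 11×5 = 138
  Shipping 182, fixed 316 → total 498.
  Any other capacity-feasible assignment to {#1, #3, #4} ships for at least 182.
Compare {#1, #2, #4}: its best feasible assignment gives total 520.
Compare {#1, #2, #3, #4}: its best feasible assignment gives total 565.
Every other set of open sites that can feasibly serve all demand totals ≥ 520 even under its best assignment. Minimum: 498.

498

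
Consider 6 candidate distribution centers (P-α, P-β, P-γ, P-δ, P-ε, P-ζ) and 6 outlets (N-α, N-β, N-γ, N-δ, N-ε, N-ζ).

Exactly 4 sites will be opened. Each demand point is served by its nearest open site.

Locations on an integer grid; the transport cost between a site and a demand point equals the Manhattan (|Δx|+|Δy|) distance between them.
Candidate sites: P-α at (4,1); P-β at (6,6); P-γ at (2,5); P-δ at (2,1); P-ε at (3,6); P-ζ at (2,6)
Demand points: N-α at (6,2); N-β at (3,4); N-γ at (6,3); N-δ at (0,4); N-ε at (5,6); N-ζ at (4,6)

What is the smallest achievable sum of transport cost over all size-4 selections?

Open {P-α, P-β, P-γ, P-ε}.
  N-α→P-α 3, N-β→P-γ 2, N-γ→P-β 3, N-δ→P-γ 3, N-ε→P-β 1, N-ζ→P-ε 1  ⇒ total 13.
Compare {P-α, P-β, P-γ, P-δ}: total 14.
Compare {P-α, P-β, P-γ, P-ζ}: total 14.
No size-4 selection does better; minimum is 13.

13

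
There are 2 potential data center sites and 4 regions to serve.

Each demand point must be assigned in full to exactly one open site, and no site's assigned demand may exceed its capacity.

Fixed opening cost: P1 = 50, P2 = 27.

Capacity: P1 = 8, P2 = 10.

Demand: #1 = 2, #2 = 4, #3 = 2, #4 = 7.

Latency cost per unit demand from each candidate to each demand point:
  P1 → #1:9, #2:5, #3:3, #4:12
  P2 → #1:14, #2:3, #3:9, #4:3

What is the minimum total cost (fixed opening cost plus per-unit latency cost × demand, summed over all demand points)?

142

Open {P1, P2}; cheapest assignment that respects the capacities:
  P1 (cap 8, load 8): #1, #2, #3 — cost 2×9 + 4×5 + 2×3 = 44
  P2 (cap 10, load 7): #4 — cost 7×3 = 21
  Shipping 65, fixed 77 → total 142.
  Any other capacity-feasible assignment to {P1, P2} ships for at least 65.
Total demand is 15 and no other set of sites has combined capacity ≥ 15, so {P1, P2} is the only feasible choice of open sites. Minimum: 142.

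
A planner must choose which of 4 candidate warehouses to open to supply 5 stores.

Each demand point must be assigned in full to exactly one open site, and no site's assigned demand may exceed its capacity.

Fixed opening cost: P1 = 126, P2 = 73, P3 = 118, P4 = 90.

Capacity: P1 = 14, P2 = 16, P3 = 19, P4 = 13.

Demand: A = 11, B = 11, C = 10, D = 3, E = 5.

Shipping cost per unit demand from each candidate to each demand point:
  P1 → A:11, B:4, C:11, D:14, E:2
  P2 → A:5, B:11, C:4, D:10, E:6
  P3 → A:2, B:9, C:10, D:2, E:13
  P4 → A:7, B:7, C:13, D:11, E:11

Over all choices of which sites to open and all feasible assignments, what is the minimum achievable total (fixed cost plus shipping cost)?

456

Open {P2, P3, P4}; cheapest assignment that respects the capacities:
  P2 (cap 16, load 15): C, E — cost 10×4 + 5×6 = 70
  P3 (cap 19, load 14): A, D — cost 11×2 + 3×2 = 28
  P4 (cap 13, load 11): B — cost 11×7 = 77
  Shipping 175, fixed 281 → total 456.
  Any other capacity-feasible assignment to {P2, P3, P4} ships for at least 175.
Compare {P1, P2, P3}: its best feasible assignment gives total 459.
Compare {P1, P2, P4}: its best feasible assignment gives total 522.
Every other set of open sites that can feasibly serve all demand totals ≥ 459 even under its best assignment. Minimum: 456.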